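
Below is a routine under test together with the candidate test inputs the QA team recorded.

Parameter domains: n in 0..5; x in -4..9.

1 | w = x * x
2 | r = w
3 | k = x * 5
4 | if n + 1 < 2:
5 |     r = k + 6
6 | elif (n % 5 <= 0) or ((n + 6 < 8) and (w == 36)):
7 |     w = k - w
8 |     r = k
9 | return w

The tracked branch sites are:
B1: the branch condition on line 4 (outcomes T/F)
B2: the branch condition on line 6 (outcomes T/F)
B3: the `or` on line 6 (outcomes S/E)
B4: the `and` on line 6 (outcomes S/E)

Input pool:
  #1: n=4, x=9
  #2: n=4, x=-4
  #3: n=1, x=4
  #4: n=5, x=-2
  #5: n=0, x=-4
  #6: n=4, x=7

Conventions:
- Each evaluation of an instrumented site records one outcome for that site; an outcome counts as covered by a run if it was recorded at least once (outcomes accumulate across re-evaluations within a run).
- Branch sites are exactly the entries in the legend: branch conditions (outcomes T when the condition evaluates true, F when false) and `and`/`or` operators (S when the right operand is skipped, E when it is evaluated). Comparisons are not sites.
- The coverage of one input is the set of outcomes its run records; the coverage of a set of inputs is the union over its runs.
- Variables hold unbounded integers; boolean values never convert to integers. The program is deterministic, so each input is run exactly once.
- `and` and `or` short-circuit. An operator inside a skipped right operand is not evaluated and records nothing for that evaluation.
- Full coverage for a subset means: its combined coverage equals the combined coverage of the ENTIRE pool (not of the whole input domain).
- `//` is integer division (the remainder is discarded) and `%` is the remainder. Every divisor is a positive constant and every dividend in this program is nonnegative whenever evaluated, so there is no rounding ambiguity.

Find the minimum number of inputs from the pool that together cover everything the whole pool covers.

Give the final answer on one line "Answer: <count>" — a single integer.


input #1 (n=4, x=9): events B1->F, B3->E, B4->S, B2->F; covers B1=F, B2=F, B3=E, B4=S
input #2 (n=4, x=-4): events B1->F, B3->E, B4->S, B2->F; covers B1=F, B2=F, B3=E, B4=S
input #3 (n=1, x=4): events B1->F, B3->E, B4->E, B2->F; covers B1=F, B2=F, B3=E, B4=E
input #4 (n=5, x=-2): events B1->F, B3->S, B2->T; covers B1=F, B2=T, B3=S
input #5 (n=0, x=-4): events B1->T; covers B1=T
input #6 (n=4, x=7): events B1->F, B3->E, B4->S, B2->F; covers B1=F, B2=F, B3=E, B4=S
the full pool covers 8 outcomes: B1=T, B1=F, B2=T, B2=F, B3=S, B3=E, B4=S, B4=E
no size-1 subset reaches all 8 outcomes (best union: 4/8)
no size-2 subset reaches all 8 outcomes (best union: 6/8)
no size-3 subset reaches all 8 outcomes (best union: 7/8)
the canonical winner is {1, 3, 4, 5}: size 4, full 8-outcome coverage, earliest index list among size-4 covers
Answer: 4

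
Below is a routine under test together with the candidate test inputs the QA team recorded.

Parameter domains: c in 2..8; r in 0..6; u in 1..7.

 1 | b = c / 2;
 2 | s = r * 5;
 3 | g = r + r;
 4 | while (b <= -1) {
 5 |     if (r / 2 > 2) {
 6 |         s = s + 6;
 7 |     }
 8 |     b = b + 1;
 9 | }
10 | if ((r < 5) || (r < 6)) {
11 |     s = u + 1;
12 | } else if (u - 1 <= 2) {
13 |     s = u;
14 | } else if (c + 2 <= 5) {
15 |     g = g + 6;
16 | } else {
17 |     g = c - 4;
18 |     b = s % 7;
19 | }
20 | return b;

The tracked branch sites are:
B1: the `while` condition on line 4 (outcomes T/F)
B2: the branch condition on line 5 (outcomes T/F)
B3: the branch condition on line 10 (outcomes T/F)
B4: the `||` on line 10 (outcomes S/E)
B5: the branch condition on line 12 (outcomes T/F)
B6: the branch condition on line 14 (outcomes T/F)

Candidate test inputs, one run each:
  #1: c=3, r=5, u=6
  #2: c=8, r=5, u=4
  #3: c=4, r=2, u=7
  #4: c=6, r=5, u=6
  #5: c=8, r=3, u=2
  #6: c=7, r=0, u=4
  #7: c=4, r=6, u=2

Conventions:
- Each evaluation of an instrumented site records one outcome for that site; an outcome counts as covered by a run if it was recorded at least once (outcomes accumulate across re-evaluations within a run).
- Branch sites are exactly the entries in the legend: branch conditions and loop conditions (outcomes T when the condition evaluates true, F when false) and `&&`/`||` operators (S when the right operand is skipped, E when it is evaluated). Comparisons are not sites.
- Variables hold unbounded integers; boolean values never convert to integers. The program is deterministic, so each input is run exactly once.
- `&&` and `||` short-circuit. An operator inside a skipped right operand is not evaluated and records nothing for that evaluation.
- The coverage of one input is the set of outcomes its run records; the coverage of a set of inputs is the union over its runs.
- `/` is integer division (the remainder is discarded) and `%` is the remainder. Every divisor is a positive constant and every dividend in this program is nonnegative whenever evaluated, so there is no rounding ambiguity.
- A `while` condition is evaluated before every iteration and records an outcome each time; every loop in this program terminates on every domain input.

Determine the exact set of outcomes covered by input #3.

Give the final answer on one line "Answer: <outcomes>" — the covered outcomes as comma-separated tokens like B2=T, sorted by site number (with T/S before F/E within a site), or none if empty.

Simulating input #3 (c=4, r=2, u=7) step by step:
  B1->F, B4->S, B3->T
deduplicating events, the covered set is: B1=F, B3=T, B4=S

Answer: B1=F, B3=T, B4=S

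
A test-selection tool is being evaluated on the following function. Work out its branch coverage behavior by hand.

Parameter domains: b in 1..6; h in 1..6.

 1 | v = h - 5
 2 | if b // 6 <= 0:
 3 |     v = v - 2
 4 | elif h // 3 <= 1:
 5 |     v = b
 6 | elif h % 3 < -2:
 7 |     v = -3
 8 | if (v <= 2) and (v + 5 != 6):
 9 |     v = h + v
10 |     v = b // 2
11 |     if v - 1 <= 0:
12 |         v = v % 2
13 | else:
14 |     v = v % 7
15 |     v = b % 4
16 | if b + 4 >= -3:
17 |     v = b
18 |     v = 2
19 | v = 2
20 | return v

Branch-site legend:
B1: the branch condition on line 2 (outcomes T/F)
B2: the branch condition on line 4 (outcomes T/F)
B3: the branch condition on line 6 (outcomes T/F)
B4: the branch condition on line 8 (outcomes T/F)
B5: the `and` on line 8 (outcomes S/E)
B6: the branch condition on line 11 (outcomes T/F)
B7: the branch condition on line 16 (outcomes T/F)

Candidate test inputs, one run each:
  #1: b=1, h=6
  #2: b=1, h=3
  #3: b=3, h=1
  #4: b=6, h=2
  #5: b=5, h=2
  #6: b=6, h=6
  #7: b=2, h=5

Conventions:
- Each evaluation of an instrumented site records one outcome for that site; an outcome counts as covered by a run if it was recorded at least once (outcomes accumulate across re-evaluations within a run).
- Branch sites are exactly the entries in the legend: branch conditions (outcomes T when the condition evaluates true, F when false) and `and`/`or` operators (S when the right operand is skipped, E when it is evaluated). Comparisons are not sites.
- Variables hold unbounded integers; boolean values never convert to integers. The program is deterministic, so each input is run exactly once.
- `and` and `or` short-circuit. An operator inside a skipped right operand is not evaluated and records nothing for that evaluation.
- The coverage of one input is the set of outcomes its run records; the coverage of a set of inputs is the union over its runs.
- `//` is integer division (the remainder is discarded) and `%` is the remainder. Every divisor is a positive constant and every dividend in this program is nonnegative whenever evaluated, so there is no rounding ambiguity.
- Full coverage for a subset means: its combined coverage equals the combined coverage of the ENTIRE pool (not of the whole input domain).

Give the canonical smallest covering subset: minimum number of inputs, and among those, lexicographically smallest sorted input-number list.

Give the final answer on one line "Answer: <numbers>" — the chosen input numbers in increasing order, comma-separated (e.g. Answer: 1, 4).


input #1, b=1, h=6: events B1->T, B5->E, B4->T, B6->T, B7->T; outcomes B1=T, B4=T, B5=E, B6=T, B7=T
input #2, b=1, h=3: events B1->T, B5->E, B4->T, B6->T, B7->T; outcomes B1=T, B4=T, B5=E, B6=T, B7=T
input #3, b=3, h=1: events B1->T, B5->E, B4->T, B6->T, B7->T; outcomes B1=T, B4=T, B5=E, B6=T, B7=T
input #4, b=6, h=2: events B1->F, B2->T, B5->S, B4->F, B7->T; outcomes B1=F, B2=T, B4=F, B5=S, B7=T
input #5, b=5, h=2: events B1->T, B5->E, B4->T, B6->F, B7->T; outcomes B1=T, B4=T, B5=E, B6=F, B7=T
input #6, b=6, h=6: events B1->F, B2->F, B3->F, B5->E, B4->F, B7->T; outcomes B1=F, B2=F, B3=F, B4=F, B5=E, B7=T
input #7, b=2, h=5: events B1->T, B5->E, B4->T, B6->T, B7->T; outcomes B1=T, B4=T, B5=E, B6=T, B7=T
together the pool reaches 12 outcomes: B1=T, B1=F, B2=T, B2=F, B3=F, B4=T, B4=F, B5=S, B5=E, B6=T, B6=F, B7=T
no size-1 subset reaches all 12 outcomes (best union: 6/12)
no size-2 subset reaches all 12 outcomes (best union: 9/12)
no size-3 subset reaches all 12 outcomes (best union: 11/12)
inputs {1, 4, 5, 6} (size 4) cover everything; no size-4 subset with a lexicographically smaller index list covers all 12
Answer: 1, 4, 5, 6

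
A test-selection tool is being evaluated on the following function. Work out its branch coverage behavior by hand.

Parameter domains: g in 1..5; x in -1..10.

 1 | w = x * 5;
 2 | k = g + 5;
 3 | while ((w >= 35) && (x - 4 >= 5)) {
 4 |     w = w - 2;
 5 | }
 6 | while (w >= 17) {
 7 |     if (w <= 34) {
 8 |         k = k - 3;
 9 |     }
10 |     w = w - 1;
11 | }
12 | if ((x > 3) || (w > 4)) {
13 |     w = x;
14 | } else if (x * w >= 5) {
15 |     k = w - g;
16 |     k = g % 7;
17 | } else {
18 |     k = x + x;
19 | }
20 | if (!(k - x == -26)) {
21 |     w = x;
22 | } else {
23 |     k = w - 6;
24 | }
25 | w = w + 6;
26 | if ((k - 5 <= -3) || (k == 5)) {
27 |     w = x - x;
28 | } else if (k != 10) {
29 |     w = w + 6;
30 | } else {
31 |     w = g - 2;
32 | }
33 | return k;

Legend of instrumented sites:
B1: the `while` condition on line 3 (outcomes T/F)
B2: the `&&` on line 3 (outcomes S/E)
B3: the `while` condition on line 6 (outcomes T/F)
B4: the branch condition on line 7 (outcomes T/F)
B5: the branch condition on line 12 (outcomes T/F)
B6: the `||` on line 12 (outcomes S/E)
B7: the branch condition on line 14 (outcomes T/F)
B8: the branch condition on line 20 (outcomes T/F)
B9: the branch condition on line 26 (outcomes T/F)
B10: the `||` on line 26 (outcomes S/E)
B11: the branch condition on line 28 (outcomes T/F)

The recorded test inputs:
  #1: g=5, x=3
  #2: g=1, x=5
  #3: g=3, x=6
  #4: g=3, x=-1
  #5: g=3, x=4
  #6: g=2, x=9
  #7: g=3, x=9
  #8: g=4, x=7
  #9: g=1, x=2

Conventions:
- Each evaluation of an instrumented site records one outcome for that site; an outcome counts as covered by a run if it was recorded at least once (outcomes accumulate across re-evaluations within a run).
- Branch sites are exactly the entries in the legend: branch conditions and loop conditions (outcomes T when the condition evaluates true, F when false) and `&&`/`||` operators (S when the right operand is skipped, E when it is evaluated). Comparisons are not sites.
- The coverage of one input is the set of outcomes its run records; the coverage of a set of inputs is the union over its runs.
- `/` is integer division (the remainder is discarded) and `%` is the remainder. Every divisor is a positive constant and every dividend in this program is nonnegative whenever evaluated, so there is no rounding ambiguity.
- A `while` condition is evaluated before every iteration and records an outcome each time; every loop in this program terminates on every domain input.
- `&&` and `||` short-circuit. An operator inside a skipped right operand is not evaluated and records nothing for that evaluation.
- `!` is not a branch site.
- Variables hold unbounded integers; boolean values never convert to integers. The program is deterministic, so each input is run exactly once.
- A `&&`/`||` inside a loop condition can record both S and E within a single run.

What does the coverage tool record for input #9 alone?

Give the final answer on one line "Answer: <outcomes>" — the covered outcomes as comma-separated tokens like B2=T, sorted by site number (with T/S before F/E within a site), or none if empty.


Event log for input #9 (g=1, x=2):
  B2->S, B1->F, B3->F, B6->E, B5->T, B8->T, B10->E, B9->F, B11->T
as a set, this run covers: B1=F, B2=S, B3=F, B5=T, B6=E, B8=T, B9=F, B10=E, B11=T
Answer: B1=F, B2=S, B3=F, B5=T, B6=E, B8=T, B9=F, B10=E, B11=T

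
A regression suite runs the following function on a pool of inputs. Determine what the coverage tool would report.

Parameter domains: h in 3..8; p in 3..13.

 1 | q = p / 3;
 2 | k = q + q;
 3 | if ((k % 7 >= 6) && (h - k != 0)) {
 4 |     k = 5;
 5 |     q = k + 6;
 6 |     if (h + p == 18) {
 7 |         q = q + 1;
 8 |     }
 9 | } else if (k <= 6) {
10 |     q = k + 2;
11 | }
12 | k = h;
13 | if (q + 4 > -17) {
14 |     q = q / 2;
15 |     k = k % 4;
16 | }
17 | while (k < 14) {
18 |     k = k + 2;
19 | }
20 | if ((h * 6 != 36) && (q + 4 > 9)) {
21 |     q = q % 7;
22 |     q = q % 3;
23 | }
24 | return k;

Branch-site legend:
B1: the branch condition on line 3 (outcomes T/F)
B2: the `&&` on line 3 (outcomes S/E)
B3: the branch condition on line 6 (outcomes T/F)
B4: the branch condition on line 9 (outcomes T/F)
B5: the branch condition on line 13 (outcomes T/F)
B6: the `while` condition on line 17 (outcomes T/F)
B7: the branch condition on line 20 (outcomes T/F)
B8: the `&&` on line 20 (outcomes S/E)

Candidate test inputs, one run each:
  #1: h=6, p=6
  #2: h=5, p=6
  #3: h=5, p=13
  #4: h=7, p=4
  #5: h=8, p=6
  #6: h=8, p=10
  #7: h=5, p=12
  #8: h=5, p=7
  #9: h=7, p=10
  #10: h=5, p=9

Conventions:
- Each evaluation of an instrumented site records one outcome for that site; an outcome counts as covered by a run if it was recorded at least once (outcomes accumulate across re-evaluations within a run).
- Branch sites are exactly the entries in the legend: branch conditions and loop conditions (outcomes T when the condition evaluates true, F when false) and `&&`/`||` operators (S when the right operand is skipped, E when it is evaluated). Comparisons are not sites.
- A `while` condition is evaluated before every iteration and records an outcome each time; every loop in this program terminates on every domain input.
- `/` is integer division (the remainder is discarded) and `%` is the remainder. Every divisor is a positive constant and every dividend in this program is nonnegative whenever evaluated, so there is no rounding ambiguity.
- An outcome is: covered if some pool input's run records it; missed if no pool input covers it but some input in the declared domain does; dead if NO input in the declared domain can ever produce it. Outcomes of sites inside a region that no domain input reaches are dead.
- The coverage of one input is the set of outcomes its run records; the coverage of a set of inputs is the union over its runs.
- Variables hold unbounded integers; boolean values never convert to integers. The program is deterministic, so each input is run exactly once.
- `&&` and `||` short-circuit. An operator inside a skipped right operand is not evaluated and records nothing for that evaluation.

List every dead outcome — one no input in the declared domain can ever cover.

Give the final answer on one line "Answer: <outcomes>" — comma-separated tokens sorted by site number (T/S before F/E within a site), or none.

running all 66 domain inputs and tallying outcomes:
  B5=F: zero occurrences over every domain input -> dead
  reachable outcomes have witnesses, e.g. B1=T (e.g. h=3, p=9), B1=F (e.g. h=3, p=3), B2=S (e.g. h=3, p=3), B2=E (e.g. h=3, p=9)

Answer: B5=F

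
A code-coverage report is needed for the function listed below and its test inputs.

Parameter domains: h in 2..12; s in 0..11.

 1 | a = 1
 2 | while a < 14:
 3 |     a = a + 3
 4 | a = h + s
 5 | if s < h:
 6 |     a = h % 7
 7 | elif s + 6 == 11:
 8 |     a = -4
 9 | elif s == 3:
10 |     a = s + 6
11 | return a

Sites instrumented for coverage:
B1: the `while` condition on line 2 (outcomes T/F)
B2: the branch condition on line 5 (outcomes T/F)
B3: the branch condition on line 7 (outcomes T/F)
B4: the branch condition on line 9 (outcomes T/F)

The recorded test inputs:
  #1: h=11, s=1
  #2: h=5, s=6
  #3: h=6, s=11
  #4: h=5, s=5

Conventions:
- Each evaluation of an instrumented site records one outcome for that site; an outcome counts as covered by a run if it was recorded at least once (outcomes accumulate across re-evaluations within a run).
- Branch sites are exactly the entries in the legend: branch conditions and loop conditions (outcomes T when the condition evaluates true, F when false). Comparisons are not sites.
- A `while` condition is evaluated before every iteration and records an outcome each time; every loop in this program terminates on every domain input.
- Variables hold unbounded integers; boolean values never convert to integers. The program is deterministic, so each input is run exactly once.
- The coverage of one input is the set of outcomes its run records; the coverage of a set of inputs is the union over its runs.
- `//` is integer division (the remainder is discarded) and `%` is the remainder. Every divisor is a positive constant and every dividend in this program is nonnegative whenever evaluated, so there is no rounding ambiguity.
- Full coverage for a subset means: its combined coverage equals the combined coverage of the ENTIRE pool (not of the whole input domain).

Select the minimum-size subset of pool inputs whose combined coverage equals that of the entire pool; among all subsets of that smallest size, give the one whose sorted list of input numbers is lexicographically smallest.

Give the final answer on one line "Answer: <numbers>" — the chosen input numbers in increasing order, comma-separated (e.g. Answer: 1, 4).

input #1 (h=11, s=1): covers B1=T, B1=F, B2=T
input #2 (h=5, s=6): covers B1=T, B1=F, B2=F, B3=F, B4=F
input #3 (h=6, s=11): covers B1=T, B1=F, B2=F, B3=F, B4=F
input #4 (h=5, s=5): covers B1=T, B1=F, B2=F, B3=T
pool-wide coverage (7 outcomes): B1=T, B1=F, B2=T, B2=F, B3=T, B3=F, B4=F
every size-1 subset falls short of the 7 outcomes (best: 5/7)
every size-2 subset falls short of the 7 outcomes (best: 6/7)
at size 3, {1, 2, 4} reaches all 7 outcomes; every lexicographically earlier size-3 subset fails

Answer: 1, 2, 4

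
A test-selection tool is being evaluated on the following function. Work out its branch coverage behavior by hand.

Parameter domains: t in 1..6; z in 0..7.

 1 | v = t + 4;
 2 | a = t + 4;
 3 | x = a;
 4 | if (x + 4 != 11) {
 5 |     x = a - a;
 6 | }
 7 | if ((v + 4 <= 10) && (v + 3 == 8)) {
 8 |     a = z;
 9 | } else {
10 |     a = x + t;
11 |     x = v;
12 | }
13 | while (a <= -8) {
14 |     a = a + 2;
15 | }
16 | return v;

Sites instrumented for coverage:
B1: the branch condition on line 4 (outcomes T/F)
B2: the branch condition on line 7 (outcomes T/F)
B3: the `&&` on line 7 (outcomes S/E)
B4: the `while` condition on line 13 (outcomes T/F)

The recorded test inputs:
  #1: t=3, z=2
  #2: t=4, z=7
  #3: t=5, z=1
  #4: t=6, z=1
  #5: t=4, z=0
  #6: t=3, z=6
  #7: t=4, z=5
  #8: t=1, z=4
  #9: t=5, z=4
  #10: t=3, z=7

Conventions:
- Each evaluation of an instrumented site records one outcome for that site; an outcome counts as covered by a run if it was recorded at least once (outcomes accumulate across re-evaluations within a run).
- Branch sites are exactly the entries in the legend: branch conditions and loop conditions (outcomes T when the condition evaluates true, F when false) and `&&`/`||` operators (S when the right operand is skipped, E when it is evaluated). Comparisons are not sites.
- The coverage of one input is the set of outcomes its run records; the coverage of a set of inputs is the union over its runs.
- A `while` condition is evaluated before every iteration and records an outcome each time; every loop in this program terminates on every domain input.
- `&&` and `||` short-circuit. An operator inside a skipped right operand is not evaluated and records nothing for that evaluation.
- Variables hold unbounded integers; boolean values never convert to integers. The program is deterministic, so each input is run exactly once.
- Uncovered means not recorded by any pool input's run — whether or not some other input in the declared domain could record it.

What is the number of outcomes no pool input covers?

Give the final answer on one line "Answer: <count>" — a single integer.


input #1, t=3, z=2: events B1->F, B3->S, B2->F, B4->F; outcomes B1=F, B2=F, B3=S, B4=F
input #2, t=4, z=7: events B1->T, B3->S, B2->F, B4->F; outcomes B1=T, B2=F, B3=S, B4=F
input #3, t=5, z=1: events B1->T, B3->S, B2->F, B4->F; outcomes B1=T, B2=F, B3=S, B4=F
input #4, t=6, z=1: events B1->T, B3->S, B2->F, B4->F; outcomes B1=T, B2=F, B3=S, B4=F
input #5, t=4, z=0: events B1->T, B3->S, B2->F, B4->F; outcomes B1=T, B2=F, B3=S, B4=F
input #6, t=3, z=6: events B1->F, B3->S, B2->F, B4->F; outcomes B1=F, B2=F, B3=S, B4=F
input #7, t=4, z=5: events B1->T, B3->S, B2->F, B4->F; outcomes B1=T, B2=F, B3=S, B4=F
input #8, t=1, z=4: events B1->T, B3->E, B2->T, B4->F; outcomes B1=T, B2=T, B3=E, B4=F
input #9, t=5, z=4: events B1->T, B3->S, B2->F, B4->F; outcomes B1=T, B2=F, B3=S, B4=F
input #10, t=3, z=7: events B1->F, B3->S, B2->F, B4->F; outcomes B1=F, B2=F, B3=S, B4=F
union over the pool: B1=T, B1=F, B2=T, B2=F, B3=S, B3=E, B4=F
uncovered (1 of 8): B4=T
Answer: 1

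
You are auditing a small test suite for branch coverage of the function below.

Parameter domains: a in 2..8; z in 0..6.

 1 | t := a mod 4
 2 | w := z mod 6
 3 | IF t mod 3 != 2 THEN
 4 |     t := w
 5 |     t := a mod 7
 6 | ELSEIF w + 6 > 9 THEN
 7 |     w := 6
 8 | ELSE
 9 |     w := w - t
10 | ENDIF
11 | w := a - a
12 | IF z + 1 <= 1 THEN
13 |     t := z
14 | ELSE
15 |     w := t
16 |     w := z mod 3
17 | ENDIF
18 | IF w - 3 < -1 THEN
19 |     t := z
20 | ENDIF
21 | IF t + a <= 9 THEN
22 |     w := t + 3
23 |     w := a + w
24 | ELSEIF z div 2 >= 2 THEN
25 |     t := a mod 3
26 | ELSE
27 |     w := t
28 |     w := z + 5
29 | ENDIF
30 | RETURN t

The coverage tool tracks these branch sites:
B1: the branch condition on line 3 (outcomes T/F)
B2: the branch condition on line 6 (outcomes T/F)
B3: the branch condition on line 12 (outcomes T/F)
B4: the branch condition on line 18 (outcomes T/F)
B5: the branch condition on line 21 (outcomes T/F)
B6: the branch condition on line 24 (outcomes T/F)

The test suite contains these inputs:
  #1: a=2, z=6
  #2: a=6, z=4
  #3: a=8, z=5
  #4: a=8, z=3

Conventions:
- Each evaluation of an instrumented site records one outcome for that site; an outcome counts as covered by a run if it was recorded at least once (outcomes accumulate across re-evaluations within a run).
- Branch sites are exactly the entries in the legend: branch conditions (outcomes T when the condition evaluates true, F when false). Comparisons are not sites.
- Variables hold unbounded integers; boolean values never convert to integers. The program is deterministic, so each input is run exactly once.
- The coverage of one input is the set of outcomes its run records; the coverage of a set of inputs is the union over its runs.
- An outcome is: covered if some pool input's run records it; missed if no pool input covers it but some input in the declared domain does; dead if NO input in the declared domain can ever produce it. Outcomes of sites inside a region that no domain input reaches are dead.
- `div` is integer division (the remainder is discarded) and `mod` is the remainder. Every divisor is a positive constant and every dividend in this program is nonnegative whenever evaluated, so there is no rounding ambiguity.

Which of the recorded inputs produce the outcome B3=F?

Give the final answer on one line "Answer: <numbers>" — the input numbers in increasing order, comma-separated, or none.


input #1 (a=2, z=6): hits B3=F
input #2 (a=6, z=4): hits B3=F
input #3 (a=8, z=5): hits B3=F
input #4 (a=8, z=3): hits B3=F
Answer: 1, 2, 3, 4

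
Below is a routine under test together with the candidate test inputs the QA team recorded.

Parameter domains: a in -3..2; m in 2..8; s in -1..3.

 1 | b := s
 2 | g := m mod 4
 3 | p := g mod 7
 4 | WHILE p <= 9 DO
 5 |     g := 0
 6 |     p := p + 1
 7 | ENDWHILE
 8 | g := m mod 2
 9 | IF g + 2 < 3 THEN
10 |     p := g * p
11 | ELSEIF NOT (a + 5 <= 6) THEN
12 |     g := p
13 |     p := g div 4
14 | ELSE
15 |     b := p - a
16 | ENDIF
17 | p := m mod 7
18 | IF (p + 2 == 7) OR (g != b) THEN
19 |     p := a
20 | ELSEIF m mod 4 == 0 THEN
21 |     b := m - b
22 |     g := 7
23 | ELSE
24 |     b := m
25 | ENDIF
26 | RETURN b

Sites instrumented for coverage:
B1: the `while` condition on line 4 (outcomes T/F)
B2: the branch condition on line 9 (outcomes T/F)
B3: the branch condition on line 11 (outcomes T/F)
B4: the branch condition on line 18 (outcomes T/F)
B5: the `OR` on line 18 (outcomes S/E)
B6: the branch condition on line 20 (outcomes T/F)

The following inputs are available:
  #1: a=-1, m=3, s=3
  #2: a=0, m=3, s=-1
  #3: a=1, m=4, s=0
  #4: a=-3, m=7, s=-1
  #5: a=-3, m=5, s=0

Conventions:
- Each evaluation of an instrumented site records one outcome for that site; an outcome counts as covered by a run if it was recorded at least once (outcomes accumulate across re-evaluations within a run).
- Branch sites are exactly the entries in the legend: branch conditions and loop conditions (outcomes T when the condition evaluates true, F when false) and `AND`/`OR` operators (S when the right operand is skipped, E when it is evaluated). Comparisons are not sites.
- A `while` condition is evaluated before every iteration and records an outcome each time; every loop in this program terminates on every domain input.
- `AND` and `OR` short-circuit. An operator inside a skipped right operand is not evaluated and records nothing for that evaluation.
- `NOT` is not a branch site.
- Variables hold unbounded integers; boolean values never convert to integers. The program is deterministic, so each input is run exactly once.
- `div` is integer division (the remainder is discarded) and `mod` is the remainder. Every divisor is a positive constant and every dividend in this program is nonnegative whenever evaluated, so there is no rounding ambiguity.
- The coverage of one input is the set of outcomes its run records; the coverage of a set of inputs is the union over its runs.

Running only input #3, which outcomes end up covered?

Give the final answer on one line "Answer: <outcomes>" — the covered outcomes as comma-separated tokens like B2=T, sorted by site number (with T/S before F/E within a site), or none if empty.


Event log for input #3 (a=1, m=4, s=0):
  B1->T, B1->T, B1->T, B1->T, B1->T, B1->T, B1->T, B1->T, B1->T, B1->T
  B1->F, B2->T, B5->E, B4->F, B6->T
deduplicating events, the covered set is: B1=T, B1=F, B2=T, B4=F, B5=E, B6=T
Answer: B1=T, B1=F, B2=T, B4=F, B5=E, B6=T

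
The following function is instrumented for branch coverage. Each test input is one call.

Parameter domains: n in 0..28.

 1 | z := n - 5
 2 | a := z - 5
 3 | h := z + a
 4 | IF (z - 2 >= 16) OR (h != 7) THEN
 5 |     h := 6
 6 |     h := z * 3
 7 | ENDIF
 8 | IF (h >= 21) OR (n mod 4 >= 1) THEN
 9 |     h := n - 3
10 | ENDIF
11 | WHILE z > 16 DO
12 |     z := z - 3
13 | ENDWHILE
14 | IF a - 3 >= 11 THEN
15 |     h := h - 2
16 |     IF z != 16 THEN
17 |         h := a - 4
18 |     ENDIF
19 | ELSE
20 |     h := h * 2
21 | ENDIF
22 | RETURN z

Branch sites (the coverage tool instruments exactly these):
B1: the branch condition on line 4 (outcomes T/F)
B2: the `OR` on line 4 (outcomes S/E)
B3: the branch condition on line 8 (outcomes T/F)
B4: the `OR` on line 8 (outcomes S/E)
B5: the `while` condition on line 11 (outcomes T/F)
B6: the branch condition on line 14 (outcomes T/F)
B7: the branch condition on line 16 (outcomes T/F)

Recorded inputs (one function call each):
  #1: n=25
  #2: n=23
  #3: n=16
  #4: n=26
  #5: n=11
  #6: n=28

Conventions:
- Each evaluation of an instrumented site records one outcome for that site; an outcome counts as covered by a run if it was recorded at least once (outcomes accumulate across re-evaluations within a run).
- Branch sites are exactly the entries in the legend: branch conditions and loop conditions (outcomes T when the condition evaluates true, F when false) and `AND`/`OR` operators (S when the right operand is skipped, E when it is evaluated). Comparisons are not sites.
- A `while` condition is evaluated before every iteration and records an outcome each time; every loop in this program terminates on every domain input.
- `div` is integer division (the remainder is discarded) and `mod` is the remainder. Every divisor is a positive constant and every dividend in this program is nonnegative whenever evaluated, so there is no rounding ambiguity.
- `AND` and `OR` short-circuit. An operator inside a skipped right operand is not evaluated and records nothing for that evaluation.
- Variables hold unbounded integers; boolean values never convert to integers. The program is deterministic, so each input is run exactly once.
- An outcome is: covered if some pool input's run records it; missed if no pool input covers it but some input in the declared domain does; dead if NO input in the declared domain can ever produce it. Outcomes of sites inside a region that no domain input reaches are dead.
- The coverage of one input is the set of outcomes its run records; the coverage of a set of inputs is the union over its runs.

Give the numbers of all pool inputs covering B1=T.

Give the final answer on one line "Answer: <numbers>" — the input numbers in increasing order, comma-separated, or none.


input #1 (n=25): hits B1=T
input #2 (n=23): hits B1=T
input #3 (n=16): hits B1=T
input #4 (n=26): hits B1=T
input #5 (n=11): never hits B1=T
input #6 (n=28): hits B1=T
Answer: 1, 2, 3, 4, 6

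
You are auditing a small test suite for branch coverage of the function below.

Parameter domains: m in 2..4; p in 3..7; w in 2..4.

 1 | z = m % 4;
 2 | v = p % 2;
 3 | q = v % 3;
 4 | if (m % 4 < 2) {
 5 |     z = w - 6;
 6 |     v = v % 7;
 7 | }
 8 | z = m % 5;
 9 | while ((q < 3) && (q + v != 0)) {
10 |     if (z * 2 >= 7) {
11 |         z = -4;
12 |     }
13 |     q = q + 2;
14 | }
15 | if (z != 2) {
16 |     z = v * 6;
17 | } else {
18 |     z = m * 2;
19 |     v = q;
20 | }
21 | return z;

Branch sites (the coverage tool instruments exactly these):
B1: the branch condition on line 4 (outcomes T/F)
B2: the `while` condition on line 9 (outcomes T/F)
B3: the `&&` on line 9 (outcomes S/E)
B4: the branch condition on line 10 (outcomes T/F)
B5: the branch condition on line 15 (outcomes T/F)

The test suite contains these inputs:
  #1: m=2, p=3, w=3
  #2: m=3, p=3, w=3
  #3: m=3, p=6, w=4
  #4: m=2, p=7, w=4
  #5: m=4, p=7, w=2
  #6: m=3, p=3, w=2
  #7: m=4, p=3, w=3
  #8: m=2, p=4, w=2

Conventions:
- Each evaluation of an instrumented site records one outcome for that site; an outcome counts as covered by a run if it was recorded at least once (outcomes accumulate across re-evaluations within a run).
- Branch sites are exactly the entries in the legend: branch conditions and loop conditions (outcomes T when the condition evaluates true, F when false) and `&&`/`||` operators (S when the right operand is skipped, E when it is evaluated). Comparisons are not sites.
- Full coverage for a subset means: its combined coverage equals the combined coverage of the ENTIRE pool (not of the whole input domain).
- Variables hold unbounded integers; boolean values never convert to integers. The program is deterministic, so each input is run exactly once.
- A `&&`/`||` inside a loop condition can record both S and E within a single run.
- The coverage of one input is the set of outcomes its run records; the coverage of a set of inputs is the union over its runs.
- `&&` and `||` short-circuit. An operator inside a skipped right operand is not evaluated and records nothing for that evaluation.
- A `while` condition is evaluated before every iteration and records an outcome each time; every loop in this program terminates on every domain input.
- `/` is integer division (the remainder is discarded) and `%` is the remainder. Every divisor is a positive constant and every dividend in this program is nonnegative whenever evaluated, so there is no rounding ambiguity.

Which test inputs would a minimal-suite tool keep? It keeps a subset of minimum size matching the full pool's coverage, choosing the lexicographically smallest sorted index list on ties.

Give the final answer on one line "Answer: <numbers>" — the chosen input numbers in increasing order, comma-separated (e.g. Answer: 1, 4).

input #1 (m=2, p=3, w=3): covers B1=F, B2=T, B2=F, B3=S, B3=E, B4=F, B5=F
input #2 (m=3, p=3, w=3): covers B1=F, B2=T, B2=F, B3=S, B3=E, B4=F, B5=T
input #3 (m=3, p=6, w=4): covers B1=F, B2=F, B3=E, B5=T
input #4 (m=2, p=7, w=4): covers B1=F, B2=T, B2=F, B3=S, B3=E, B4=F, B5=F
input #5 (m=4, p=7, w=2): covers B1=T, B2=T, B2=F, B3=S, B3=E, B4=T, B5=T
input #6 (m=3, p=3, w=2): covers B1=F, B2=T, B2=F, B3=S, B3=E, B4=F, B5=T
input #7 (m=4, p=3, w=3): covers B1=T, B2=T, B2=F, B3=S, B3=E, B4=T, B5=T
input #8 (m=2, p=4, w=2): covers B1=F, B2=F, B3=E, B5=F
the full pool covers 10 outcomes: B1=T, B1=F, B2=T, B2=F, B3=S, B3=E, B4=T, B4=F, B5=T, B5=F
no size-1 subset reaches all 10 outcomes (best union: 7/10)
at size 2, {1, 5} reaches all 10 outcomes; every lexicographically earlier size-2 subset fails

Answer: 1, 5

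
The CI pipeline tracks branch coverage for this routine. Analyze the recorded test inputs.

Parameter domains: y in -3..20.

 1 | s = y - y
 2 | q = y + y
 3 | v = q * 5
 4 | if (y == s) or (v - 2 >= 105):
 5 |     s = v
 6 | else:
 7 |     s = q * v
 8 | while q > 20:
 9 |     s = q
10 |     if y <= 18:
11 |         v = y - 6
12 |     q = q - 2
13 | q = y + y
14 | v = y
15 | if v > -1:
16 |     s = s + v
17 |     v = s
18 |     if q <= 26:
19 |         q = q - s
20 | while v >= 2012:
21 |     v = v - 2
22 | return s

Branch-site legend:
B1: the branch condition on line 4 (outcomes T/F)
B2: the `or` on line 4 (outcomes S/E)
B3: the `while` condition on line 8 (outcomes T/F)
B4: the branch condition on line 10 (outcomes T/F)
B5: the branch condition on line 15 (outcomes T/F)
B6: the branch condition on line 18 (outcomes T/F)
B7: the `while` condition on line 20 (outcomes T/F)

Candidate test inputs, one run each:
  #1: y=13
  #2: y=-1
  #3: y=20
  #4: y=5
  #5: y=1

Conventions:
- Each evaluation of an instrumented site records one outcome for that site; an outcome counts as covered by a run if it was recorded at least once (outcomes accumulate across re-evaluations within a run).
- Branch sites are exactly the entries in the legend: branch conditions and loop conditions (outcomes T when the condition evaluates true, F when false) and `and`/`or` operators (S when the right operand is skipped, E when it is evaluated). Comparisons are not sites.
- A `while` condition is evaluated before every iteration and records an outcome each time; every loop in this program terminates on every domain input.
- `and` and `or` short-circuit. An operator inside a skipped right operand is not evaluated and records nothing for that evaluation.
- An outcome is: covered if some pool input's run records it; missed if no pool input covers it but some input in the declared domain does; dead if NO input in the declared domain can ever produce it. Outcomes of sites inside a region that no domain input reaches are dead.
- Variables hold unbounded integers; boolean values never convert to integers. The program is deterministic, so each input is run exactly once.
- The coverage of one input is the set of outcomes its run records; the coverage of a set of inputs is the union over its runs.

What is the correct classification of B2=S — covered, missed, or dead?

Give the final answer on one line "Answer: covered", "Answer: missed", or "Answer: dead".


no pool input records B2=S
but domain input (y=0) does record it -> reachable, so missed
Answer: missed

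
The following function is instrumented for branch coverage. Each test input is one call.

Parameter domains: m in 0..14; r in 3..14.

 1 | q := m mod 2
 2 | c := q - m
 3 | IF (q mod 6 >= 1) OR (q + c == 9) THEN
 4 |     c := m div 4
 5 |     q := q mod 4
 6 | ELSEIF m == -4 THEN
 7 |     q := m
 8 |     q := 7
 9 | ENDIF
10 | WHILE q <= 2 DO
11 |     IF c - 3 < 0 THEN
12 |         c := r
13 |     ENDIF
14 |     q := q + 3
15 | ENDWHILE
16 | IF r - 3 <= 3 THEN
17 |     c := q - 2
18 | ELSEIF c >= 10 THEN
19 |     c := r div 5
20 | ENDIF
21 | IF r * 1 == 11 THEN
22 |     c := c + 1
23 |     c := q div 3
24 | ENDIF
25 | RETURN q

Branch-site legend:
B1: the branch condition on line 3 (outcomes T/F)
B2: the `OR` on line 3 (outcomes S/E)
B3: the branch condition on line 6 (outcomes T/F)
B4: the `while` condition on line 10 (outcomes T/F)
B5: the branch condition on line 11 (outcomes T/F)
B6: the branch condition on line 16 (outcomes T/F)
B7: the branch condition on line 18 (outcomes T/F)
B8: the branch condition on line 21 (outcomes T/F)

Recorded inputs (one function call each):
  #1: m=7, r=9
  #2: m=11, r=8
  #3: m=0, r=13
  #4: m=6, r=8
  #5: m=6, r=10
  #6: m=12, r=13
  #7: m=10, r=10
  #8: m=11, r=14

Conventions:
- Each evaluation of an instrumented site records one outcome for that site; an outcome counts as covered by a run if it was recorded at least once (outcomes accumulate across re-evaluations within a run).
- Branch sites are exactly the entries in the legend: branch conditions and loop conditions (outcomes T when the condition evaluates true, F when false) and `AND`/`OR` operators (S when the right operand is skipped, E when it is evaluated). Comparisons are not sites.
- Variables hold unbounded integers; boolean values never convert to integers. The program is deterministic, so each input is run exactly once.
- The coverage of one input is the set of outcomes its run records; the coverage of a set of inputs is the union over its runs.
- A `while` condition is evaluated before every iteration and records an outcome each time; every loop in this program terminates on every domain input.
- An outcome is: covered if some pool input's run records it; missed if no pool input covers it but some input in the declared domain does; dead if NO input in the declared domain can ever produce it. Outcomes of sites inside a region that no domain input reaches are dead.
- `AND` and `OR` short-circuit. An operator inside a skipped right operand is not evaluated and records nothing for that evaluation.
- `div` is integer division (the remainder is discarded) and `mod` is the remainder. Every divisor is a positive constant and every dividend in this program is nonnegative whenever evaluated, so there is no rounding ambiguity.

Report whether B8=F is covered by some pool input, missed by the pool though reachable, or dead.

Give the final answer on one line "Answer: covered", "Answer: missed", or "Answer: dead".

B8=F is recorded by pool input(s) 1, 2, 3, 4, 5, 6, 7, 8 -> covered

Answer: covered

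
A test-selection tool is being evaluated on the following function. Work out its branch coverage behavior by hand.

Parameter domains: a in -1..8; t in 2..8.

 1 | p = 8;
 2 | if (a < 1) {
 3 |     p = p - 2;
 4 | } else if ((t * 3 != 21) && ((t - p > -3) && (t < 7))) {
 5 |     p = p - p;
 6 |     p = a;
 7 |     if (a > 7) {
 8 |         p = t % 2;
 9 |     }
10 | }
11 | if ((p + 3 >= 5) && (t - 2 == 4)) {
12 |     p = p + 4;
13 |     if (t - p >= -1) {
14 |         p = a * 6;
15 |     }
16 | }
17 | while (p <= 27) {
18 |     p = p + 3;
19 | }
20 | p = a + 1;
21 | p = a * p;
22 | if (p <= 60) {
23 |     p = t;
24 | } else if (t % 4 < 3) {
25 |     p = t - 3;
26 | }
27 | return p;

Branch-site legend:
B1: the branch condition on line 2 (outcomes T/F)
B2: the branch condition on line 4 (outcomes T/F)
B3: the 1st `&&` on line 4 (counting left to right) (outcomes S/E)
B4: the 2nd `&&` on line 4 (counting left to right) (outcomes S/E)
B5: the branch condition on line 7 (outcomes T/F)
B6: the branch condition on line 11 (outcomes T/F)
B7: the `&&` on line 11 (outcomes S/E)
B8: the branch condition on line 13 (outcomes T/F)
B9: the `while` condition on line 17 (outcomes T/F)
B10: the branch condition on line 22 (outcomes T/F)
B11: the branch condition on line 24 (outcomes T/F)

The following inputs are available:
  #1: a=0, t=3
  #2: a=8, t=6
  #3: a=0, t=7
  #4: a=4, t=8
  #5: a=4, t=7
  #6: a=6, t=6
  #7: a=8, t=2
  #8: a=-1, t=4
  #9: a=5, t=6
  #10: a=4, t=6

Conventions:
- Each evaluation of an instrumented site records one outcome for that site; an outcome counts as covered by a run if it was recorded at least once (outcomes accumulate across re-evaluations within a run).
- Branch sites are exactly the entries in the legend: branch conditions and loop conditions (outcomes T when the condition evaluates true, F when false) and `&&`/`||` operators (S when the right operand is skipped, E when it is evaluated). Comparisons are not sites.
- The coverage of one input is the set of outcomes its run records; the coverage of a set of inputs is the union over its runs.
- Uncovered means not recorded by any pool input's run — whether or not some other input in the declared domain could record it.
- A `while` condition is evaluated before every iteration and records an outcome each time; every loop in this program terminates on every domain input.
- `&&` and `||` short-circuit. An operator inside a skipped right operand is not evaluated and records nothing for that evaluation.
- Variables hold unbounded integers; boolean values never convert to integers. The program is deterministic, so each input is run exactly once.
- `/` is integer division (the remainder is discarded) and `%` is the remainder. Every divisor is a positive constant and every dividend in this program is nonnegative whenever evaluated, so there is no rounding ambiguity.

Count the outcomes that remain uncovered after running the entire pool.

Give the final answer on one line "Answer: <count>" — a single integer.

run #1 (a=0, t=3) runs B1->T, B7->E, B6->F, B9->T, B9->T, B9->T, B9->T, B9->T, B9->T, B9->T, B9->T, B9->F, B10->T; records B1=T, B6=F, B7=E, B9=T, B9=F, B10=T
run #2 (a=8, t=6) runs B1->F, B3->E, B4->E, B2->T, B5->T, B7->S, B6->F, B9->T, B9->T, B9->T, B9->T, B9->T, B9->T, B9->T, ...; records B1=F, B2=T, B3=E, B4=E, B5=T, B6=F, B7=S, B9=T, B9=F, B10=F, B11=T
run #3 (a=0, t=7) runs B1->T, B7->E, B6->F, B9->T, B9->T, B9->T, B9->T, B9->T, B9->T, B9->T, B9->T, B9->F, B10->T; records B1=T, B6=F, B7=E, B9=T, B9=F, B10=T
run #4 (a=4, t=8) runs B1->F, B3->E, B4->E, B2->F, B7->E, B6->F, B9->T, B9->T, B9->T, B9->T, B9->T, B9->T, B9->T, B9->F, ...; records B1=F, B2=F, B3=E, B4=E, B6=F, B7=E, B9=T, B9=F, B10=T
run #5 (a=4, t=7) runs B1->F, B3->S, B2->F, B7->E, B6->F, B9->T, B9->T, B9->T, B9->T, B9->T, B9->T, B9->T, B9->F, B10->T; records B1=F, B2=F, B3=S, B6=F, B7=E, B9=T, B9=F, B10=T
run #6 (a=6, t=6) runs B1->F, B3->E, B4->E, B2->T, B5->F, B7->E, B6->T, B8->F, B9->T, B9->T, B9->T, B9->T, B9->T, B9->T, ...; records B1=F, B2=T, B3=E, B4=E, B5=F, B6=T, B7=E, B8=F, B9=T, B9=F, B10=T
run #7 (a=8, t=2) runs B1->F, B3->E, B4->S, B2->F, B7->E, B6->F, B9->T, B9->T, B9->T, B9->T, B9->T, B9->T, B9->T, B9->F, ...; records B1=F, B2=F, B3=E, B4=S, B6=F, B7=E, B9=T, B9=F, B10=F, B11=T
run #8 (a=-1, t=4) runs B1->T, B7->E, B6->F, B9->T, B9->T, B9->T, B9->T, B9->T, B9->T, B9->T, B9->T, B9->F, B10->T; records B1=T, B6=F, B7=E, B9=T, B9=F, B10=T
run #9 (a=5, t=6) runs B1->F, B3->E, B4->E, B2->T, B5->F, B7->E, B6->T, B8->F, B9->T, B9->T, B9->T, B9->T, B9->T, B9->T, ...; records B1=F, B2=T, B3=E, B4=E, B5=F, B6=T, B7=E, B8=F, B9=T, B9=F, B10=T
run #10 (a=4, t=6) runs B1->F, B3->E, B4->E, B2->T, B5->F, B7->E, B6->T, B8->F, B9->T, B9->T, B9->T, B9->T, B9->T, B9->T, ...; records B1=F, B2=T, B3=E, B4=E, B5=F, B6=T, B7=E, B8=F, B9=T, B9=F, B10=T
union over the pool: B1=T, B1=F, B2=T, B2=F, B3=S, B3=E, B4=S, B4=E, B5=T, B5=F, B6=T, B6=F, B7=S, B7=E, B8=F, B9=T, B9=F, B10=T, B10=F, B11=T
uncovered (2 of 22): B8=T, B11=F

Answer: 2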